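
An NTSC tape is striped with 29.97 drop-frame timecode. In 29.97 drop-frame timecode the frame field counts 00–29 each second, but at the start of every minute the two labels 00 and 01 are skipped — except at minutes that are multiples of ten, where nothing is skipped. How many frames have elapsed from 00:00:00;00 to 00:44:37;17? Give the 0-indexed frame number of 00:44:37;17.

As if non-drop at 30 labels/s: (0 × 3600 + 44 × 60 + 37) × 30 + 17 = 80327.
Minute boundaries passed: 44; those not divisible by 10: 44 − 4 = 40; dropped labels = 2 × 40 = 80.
Actual frame index = 80327 − 80 = 80247.

80247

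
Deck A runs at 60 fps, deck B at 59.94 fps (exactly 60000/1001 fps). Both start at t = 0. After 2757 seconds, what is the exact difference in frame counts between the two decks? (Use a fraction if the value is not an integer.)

A emits 60 × 2757 = 165420 frames; B emits 60000/1001 × 2757 = 165420000/1001.
Difference = 165420/1001 frames (≈ 165.2547); B is behind A.

165420/1001 frames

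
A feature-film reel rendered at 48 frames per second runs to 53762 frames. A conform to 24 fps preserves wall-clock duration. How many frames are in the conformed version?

Target frames = source frames × (target rate / source rate) = 53762 × (24)/(48) = 53762 × 1/2 = 26881.

26881 frames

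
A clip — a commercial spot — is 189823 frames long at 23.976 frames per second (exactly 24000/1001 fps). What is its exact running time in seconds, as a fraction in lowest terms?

Running time = 189823 ÷ (24000/1001) = 189823 × 1001/24000 = 190012823/24000 s.

190012823/24000 seconds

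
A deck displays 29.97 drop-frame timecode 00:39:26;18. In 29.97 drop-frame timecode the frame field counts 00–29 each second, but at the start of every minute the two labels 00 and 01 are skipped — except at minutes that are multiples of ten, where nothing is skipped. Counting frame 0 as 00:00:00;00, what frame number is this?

As if non-drop at 30 labels/s: (0 × 3600 + 39 × 60 + 26) × 30 + 18 = 70998.
Minute boundaries passed: 39; those not divisible by 10: 39 − 3 = 36; dropped labels = 2 × 36 = 72.
Actual frame index = 70998 − 72 = 70926.

70926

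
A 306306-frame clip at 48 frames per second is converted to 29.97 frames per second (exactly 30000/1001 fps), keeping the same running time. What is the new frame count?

Target frames = source frames × (target rate / source rate) = 306306 × (30000/1001)/(48) = 306306 × 625/1001 = 191250.

191250 frames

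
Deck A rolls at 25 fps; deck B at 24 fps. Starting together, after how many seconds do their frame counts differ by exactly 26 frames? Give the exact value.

The gap grows by |24 − 25| = 1 frame per second.
Time for a 26-frame gap: 26 ÷ (1) = 26 s.

26 seconds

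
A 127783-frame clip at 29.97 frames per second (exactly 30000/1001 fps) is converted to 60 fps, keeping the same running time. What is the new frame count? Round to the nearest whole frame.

Frames at target rate = 127783 × (60) / (30000/1001) = 127910783/500 ≈ 255821.566.
Nearest whole frame: 255822.

255822 frames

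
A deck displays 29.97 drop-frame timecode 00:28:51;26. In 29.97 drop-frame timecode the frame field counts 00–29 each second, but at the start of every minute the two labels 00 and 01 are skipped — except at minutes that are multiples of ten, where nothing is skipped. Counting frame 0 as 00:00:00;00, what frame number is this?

51904

Complete 10-minute blocks: 2, each 17982 frames → 35964.
Remaining 8 whole minutes in the current block: 1800 + 7 × 1798 = 14386 frames.
Within the current minute: 51 × 30 + 26 − 2 = 1554 (labels ;00/;01 skipped at this minute). Total = 35964 + 14386 + 1554 = 51904.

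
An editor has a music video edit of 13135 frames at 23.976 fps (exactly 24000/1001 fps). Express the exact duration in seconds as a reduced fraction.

Running time = 13135 ÷ (24000/1001) = 13135 × 1001/24000 = 2629627/4800 s.

2629627/4800 seconds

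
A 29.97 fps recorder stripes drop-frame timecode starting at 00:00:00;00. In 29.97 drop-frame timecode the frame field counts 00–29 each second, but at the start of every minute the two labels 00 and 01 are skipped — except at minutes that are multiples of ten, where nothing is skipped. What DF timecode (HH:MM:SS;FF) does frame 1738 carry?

00:00:57;28

Ten DF minutes hold 17982 frames, so frame 1738 lies in block 0 (frames 0–17981) with 1738 frames into that block.
The block's first minute is 1800 frames and the rest 1798 each; 1738 frames reaches minute 0, so 0 × 18 + 0 × 2 = 0 labels have been skipped so far.
Adding those back, label number 1738 + 0 = 1738 at 30 labels/s is 57 s + 28 f = 0 h 0 min 57 s frame 28, i.e. 00:00:57;28.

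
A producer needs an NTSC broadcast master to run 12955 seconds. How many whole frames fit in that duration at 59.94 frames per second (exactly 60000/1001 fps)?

Frames = 12955 × 60000/1001 = 777300000/1001 ≈ 776523.4765.
Complete frames: 776523.

776523 frames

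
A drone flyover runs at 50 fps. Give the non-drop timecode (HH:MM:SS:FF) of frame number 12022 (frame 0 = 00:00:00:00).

12022 ÷ 50 = 240 full seconds, remainder 22 frames.
240 s = 0 h 4 min 0 s.
Timecode: 00:04:00:22.

00:04:00:22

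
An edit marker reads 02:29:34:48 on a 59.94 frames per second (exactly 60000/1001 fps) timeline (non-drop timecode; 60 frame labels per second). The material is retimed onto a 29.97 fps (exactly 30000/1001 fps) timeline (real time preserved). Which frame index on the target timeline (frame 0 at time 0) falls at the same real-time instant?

frame 269244

Source frame index: (2×3600 + 29×60 + 34) × 60 + 48 = 538488.
Real time: 538488 / (60000/1001) = 22459437/2500 s.
Target frame: (22459437/2500) × (30000/1001) = 269244.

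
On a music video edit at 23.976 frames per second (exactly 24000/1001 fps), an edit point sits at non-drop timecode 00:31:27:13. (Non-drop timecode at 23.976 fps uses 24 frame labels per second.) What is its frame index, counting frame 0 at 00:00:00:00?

frame 45301

Total seconds to the label: (0 × 3600 + 31 × 60 + 27) = 1887.
Frame index = 1887 × 24 + 13 = 45301.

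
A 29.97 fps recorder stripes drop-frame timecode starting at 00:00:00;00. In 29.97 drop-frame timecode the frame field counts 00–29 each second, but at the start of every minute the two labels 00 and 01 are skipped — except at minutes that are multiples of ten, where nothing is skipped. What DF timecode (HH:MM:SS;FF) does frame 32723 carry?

00:18:11;27

Ten DF minutes hold 17982 frames, so frame 32723 lies in block 1 (frames 17982–35963) with 14741 frames into that block.
The block's first minute is 1800 frames and the rest 1798 each; 14741 frames reaches minute 8, so 1 × 18 + 8 × 2 = 34 labels have been skipped so far.
Adding those back, label number 32723 + 34 = 32757 at 30 labels/s is 1091 s + 27 f = 0 h 18 min 11 s frame 27, i.e. 00:18:11;27.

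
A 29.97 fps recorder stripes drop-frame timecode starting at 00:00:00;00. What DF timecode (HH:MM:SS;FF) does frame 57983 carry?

00:32:14;21

Ten DF minutes hold 17982 frames, so frame 57983 lies in block 3 (frames 53946–71927) with 4037 frames into that block.
The block's first minute is 1800 frames and the rest 1798 each; 4037 frames reaches minute 2, so 3 × 18 + 2 × 2 = 58 labels have been skipped so far.
Adding those back, label number 57983 + 58 = 58041 at 30 labels/s is 1934 s + 21 f = 0 h 32 min 14 s frame 21, i.e. 00:32:14;21.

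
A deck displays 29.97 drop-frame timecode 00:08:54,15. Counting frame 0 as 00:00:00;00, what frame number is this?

Complete 10-minute blocks: 0, each 17982 frames → 0.
Remaining 8 whole minutes in the current block: 1800 + 7 × 1798 = 14386 frames.
Within the current minute: 54 × 30 + 15 − 2 = 1633 (labels ;00/;01 skipped at this minute). Total = 0 + 14386 + 1633 = 16019.

16019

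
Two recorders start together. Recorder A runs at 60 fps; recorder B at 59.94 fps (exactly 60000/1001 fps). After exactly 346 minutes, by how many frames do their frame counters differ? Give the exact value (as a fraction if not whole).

1245600/1001 frames

346 min = 20760 s.
A emits 60 × 20760 = 1245600 frames; B emits 60000/1001 × 20760 = 1245600000/1001.
Difference = 1245600/1001 frames (≈ 1244.3556); B is behind A.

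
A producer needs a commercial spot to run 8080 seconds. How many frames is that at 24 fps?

193920 frames

Frames = 8080 × 24 = 193920.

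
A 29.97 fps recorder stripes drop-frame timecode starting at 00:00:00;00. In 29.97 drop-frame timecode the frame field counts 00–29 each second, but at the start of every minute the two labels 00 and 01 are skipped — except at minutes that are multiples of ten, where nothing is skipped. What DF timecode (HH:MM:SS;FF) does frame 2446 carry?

Ten DF minutes hold 17982 frames, so frame 2446 lies in block 0 (frames 0–17981) with 2446 frames into that block.
The block's first minute is 1800 frames and the rest 1798 each; 2446 frames reaches minute 1, so 0 × 18 + 1 × 2 = 2 labels have been skipped so far.
Adding those back, label number 2446 + 2 = 2448 at 30 labels/s is 81 s + 18 f = 0 h 1 min 21 s frame 18, i.e. 00:01:21;18.

00:01:21;18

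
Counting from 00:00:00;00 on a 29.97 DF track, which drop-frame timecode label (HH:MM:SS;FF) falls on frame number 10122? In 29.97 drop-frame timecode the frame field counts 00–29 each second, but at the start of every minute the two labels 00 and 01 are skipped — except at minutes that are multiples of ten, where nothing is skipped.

00:05:37;22

Ten DF minutes hold 17982 frames, so frame 10122 lies in block 0 (frames 0–17981) with 10122 frames into that block.
The block's first minute is 1800 frames and the rest 1798 each; 10122 frames reaches minute 5, so 0 × 18 + 5 × 2 = 10 labels have been skipped so far.
Adding those back, label number 10122 + 10 = 10132 at 30 labels/s is 337 s + 22 f = 0 h 5 min 37 s frame 22, i.e. 00:05:37;22.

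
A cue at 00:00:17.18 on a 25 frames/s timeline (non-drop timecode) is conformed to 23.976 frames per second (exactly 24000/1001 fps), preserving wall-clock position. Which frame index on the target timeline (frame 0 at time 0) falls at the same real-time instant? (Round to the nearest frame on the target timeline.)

Source frame index: (0×3600 + 0×60 + 17) × 25 + 18 = 443.
Real time: 443 / (25) = 443/25 s.
Target frame: (443/25) × (24000/1001) = 425280/1001 ≈ 424.855 → 425.

frame 425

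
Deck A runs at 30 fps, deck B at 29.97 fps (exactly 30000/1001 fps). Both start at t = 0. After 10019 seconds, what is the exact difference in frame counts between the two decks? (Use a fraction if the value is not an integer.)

300570/1001 frames

A emits 30 × 10019 = 300570 frames; B emits 30000/1001 × 10019 = 300570000/1001.
Difference = 300570/1001 frames (≈ 300.2697); B is behind A.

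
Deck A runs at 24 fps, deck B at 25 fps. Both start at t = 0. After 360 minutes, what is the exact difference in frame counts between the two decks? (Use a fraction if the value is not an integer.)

21600 frames

360 min = 21600 s.
A emits 24 × 21600 = 518400 frames; B emits 25 × 21600 = 540000.
Difference = 21600 frames; B is ahead of A.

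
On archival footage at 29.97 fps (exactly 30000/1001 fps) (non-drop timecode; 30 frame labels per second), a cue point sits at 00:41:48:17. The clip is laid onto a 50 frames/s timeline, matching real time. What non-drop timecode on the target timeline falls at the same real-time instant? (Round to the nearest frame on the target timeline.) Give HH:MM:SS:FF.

00:41:51:04

Source frame index: (0×3600 + 41×60 + 48) × 30 + 17 = 75257.
Real time: 75257 / (30000/1001) = 75332257/30000 s.
Target frame: (75332257/30000) × (50) = 75332257/600 ≈ 125553.762 → 125554.
At 50 labels/s: frame 125554 → 00:41:51:04.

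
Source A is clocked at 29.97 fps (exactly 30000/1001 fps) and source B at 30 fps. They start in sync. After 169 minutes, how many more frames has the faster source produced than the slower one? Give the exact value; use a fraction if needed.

23400/77 frames

169 min = 10140 s.
A emits 30000/1001 × 10140 = 23400000/77 frames; B emits 30 × 10140 = 304200.
Difference = 23400/77 frames (≈ 303.8961); B is ahead of A.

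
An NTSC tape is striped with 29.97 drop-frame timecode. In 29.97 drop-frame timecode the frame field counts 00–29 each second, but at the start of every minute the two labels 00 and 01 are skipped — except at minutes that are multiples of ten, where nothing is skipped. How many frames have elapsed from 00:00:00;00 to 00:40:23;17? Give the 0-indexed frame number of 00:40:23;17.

72635

Complete 10-minute blocks: 4, each 17982 frames → 71928.
Remaining 0 whole minutes in the current block: 0 frames.
Within the current minute: 23 × 30 + 17 = 707. Total = 71928 + 0 + 707 = 72635.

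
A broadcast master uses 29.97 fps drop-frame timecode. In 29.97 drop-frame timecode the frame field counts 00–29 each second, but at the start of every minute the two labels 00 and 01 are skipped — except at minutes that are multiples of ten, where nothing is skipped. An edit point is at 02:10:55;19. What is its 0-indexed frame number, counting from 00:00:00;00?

235435

Complete 10-minute blocks: 13, each 17982 frames → 233766.
Remaining 0 whole minutes in the current block: 0 frames.
Within the current minute: 55 × 30 + 19 = 1669. Total = 233766 + 0 + 1669 = 235435.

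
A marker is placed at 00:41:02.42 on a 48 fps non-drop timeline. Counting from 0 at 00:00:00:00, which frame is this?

Total seconds to the label: (0 × 3600 + 41 × 60 + 2) = 2462.
Frame index = 2462 × 48 + 42 = 118218.

frame 118218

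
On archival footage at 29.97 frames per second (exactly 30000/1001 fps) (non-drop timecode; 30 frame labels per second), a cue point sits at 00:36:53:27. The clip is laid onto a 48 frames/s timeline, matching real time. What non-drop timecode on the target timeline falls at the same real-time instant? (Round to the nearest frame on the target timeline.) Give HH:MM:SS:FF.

00:36:56:05

Source frame index: (0×3600 + 36×60 + 53) × 30 + 27 = 66417.
Real time: 66417 / (30000/1001) = 22161139/10000 s.
Target frame: (22161139/10000) × (48) = 66483417/625 ≈ 106373.467 → 106373.
At 48 labels/s: frame 106373 → 00:36:56:05.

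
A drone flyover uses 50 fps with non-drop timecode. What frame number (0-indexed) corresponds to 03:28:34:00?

frame 625700

Total seconds to the label: (3 × 3600 + 28 × 60 + 34) = 12514.
Frame index = 12514 × 50 + 0 = 625700.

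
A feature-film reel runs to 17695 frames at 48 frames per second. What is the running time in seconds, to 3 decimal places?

368.646 seconds

Running time = 17695 × 1/48 = 17695/48 s ≈ 368.646 s.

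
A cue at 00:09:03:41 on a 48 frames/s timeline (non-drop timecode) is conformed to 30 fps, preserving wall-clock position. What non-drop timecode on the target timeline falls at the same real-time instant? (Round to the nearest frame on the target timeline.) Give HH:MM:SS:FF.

00:09:03:26

Source frame index: (0×3600 + 9×60 + 3) × 48 + 41 = 26105.
Real time: 26105 / (48) = 26105/48 s.
Target frame: (26105/48) × (30) = 130525/8 ≈ 16315.625 → 16316.
At 30 labels/s: frame 16316 → 00:09:03:26.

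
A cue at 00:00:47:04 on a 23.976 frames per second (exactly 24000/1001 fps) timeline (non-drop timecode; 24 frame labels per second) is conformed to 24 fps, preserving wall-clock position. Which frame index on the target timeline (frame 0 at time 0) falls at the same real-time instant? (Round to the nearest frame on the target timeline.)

Source frame index: (0×3600 + 0×60 + 47) × 24 + 4 = 1132.
Real time: 1132 / (24000/1001) = 283283/6000 s.
Target frame: (283283/6000) × (24) = 283283/250 ≈ 1133.132 → 1133.

frame 1133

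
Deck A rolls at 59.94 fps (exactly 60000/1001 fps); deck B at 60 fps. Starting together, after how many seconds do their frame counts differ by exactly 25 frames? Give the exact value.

5005/12 seconds

The gap grows by |60 − 60000/1001| = 60/1001 frames per second.
Time for a 25-frame gap: 25 ÷ (60/1001) = 5005/12 s.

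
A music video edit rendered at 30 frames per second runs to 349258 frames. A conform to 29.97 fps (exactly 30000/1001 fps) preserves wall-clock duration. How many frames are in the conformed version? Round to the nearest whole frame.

Frames at target rate = 349258 × (30000/1001) / (30) = 3838000/11 ≈ 348909.091.
Nearest whole frame: 348909.

348909 frames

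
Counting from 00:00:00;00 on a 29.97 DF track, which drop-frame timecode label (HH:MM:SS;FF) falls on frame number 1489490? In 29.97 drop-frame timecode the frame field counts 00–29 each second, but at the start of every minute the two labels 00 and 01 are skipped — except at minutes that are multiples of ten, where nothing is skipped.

13:48:19;12

Each 10-minute DF block holds 10 × 60 × 30 − 9 × 2 = 17982 frames. 1489490 ÷ 17982 → 82 full blocks, remainder 14966.
Within the partial block the first minute is 1800 frames and each further minute 1798, so 8 further minute boundaries passed. Total skipped labels = 18 × 82 + 2 × 8 = 1492.
Non-drop label index = 1489490 + 1492 = 1490982; at 30 labels/s that is 13:48:19:12, i.e. DF 13:48:19;12.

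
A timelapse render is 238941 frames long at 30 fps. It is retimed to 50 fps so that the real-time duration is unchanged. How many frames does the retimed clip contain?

Frames at target rate = 238941 × (50) / (30) = 398235.

398235 frames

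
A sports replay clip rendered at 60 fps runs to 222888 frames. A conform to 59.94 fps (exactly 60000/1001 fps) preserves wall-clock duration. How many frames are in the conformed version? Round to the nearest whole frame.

Frames at target rate = 222888 × (60000/1001) / (60) = 222888000/1001 ≈ 222665.335.
Nearest whole frame: 222665.

222665 frames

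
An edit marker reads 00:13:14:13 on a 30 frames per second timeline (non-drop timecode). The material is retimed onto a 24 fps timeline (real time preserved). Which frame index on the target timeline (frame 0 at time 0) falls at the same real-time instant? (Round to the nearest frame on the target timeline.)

frame 19066

Source frame index: (0×3600 + 13×60 + 14) × 30 + 13 = 23833.
Real time: 23833 / (30) = 23833/30 s.
Target frame: (23833/30) × (24) = 95332/5 ≈ 19066.400 → 19066.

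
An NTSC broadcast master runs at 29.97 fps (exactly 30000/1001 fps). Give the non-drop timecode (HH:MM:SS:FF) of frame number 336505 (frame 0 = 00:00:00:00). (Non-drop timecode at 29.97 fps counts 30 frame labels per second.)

03:06:56:25

336505 ÷ 30 = 11216 full seconds, remainder 25 frames.
11216 s = 3 h 6 min 56 s.
Timecode: 03:06:56:25.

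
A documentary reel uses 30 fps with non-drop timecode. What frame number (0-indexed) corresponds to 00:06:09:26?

Total seconds to the label: (0 × 3600 + 6 × 60 + 9) = 369.
Frame index = 369 × 30 + 26 = 11096.

11096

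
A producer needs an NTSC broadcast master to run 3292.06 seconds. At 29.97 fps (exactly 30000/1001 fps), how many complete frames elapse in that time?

98663 frames

Frames = 3292.06 × 30000/1001 = 98761800/1001 ≈ 98663.1369.
Complete frames: 98663.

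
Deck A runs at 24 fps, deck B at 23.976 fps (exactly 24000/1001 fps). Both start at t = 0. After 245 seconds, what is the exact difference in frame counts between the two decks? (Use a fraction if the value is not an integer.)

840/143 frames

A emits 24 × 245 = 5880 frames; B emits 24000/1001 × 245 = 840000/143.
Difference = 840/143 frames (≈ 5.8741); B is behind A.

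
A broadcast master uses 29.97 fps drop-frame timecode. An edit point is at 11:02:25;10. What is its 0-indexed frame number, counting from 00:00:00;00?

Complete 10-minute blocks: 66, each 17982 frames → 1186812.
Remaining 2 whole minutes in the current block: 1800 + 1 × 1798 = 3598 frames.
Within the current minute: 25 × 30 + 10 − 2 = 758 (labels ;00/;01 skipped at this minute). Total = 1186812 + 3598 + 758 = 1191168.

1191168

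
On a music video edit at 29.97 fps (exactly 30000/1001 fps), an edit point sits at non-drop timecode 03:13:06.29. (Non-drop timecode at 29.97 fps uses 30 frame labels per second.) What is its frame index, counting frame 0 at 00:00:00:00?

frame 347609

Total seconds to the label: (3 × 3600 + 13 × 60 + 6) = 11586.
Frame index = 11586 × 30 + 29 = 347609.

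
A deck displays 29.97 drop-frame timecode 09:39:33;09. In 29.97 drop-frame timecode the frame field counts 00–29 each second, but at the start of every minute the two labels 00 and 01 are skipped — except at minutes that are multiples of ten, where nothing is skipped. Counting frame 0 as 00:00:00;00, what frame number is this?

Complete 10-minute blocks: 57, each 17982 frames → 1024974.
Remaining 9 whole minutes in the current block: 1800 + 8 × 1798 = 16184 frames.
Within the current minute: 33 × 30 + 9 − 2 = 997 (labels ;00/;01 skipped at this minute). Total = 1024974 + 16184 + 997 = 1042155.

1042155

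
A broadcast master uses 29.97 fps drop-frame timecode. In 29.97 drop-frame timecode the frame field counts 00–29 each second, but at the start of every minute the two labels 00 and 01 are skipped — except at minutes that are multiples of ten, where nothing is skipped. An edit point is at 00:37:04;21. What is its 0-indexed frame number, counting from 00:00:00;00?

As if non-drop at 30 labels/s: (0 × 3600 + 37 × 60 + 4) × 30 + 21 = 66741.
Minute boundaries passed: 37; those not divisible by 10: 37 − 3 = 34; dropped labels = 2 × 34 = 68.
Actual frame index = 66741 − 68 = 66673.

66673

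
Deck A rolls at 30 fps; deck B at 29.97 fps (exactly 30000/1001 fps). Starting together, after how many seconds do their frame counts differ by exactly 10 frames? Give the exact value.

1001/3 seconds

The gap grows by |30000/1001 − 30| = 30/1001 frames per second.
Time for a 10-frame gap: 10 ÷ (30/1001) = 1001/3 s.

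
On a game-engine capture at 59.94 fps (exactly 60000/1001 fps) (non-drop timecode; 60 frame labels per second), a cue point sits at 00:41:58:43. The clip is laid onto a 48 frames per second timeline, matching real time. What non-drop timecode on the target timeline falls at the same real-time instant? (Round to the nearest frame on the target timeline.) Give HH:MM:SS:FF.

Source frame index: (0×3600 + 41×60 + 58) × 60 + 43 = 151123.
Real time: 151123 / (60000/1001) = 151274123/60000 s.
Target frame: (151274123/60000) × (48) = 151274123/1250 ≈ 121019.298 → 121019.
At 48 labels/s: frame 121019 → 00:42:01:11.

00:42:01:11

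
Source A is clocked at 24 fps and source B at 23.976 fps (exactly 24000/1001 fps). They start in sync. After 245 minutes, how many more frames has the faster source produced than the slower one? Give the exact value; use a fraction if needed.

50400/143 frames

245 min = 14700 s.
A emits 24 × 14700 = 352800 frames; B emits 24000/1001 × 14700 = 50400000/143.
Difference = 50400/143 frames (≈ 352.4476); B is behind A.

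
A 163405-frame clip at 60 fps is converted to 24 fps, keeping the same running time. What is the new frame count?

65362 frames

Target frames = source frames × (target rate / source rate) = 163405 × (24)/(60) = 163405 × 2/5 = 65362.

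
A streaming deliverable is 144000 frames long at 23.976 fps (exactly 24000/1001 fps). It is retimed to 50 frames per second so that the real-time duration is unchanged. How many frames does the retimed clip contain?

300300 frames

Target frames = source frames × (target rate / source rate) = 144000 × (50)/(24000/1001) = 144000 × 1001/480 = 300300.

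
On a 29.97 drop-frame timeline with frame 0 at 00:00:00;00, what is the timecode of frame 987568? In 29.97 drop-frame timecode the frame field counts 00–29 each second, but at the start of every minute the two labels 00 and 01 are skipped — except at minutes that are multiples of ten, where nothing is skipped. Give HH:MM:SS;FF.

09:09:11;28

Ten DF minutes hold 17982 frames, so frame 987568 lies in block 54 (frames 971028–989009) with 16540 frames into that block.
The block's first minute is 1800 frames and the rest 1798 each; 16540 frames reaches minute 9, so 54 × 18 + 9 × 2 = 990 labels have been skipped so far.
Adding those back, label number 987568 + 990 = 988558 at 30 labels/s is 32951 s + 28 f = 9 h 9 min 11 s frame 28, i.e. 09:09:11;28.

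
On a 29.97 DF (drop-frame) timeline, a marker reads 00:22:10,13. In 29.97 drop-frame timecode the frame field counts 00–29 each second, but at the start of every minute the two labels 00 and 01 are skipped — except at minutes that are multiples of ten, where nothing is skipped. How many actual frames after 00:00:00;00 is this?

39873

Complete 10-minute blocks: 2, each 17982 frames → 35964.
Remaining 2 whole minutes in the current block: 1800 + 1 × 1798 = 3598 frames.
Within the current minute: 10 × 30 + 13 − 2 = 311 (labels ;00/;01 skipped at this minute). Total = 35964 + 3598 + 311 = 39873.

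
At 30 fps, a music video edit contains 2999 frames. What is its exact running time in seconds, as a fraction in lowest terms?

Running time = 2999 ÷ (30) = 2999 × 1/30 = 2999/30 s.

2999/30 seconds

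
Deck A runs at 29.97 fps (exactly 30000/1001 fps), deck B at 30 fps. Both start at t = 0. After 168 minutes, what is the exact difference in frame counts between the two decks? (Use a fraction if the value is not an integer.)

43200/143 frames

168 min = 10080 s.
A emits 30000/1001 × 10080 = 43200000/143 frames; B emits 30 × 10080 = 302400.
Difference = 43200/143 frames (≈ 302.0979); B is ahead of A.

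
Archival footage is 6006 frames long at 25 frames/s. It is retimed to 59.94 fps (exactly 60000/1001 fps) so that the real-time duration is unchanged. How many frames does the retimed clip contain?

Target frames = source frames × (target rate / source rate) = 6006 × (60000/1001)/(25) = 6006 × 2400/1001 = 14400.

14400 frames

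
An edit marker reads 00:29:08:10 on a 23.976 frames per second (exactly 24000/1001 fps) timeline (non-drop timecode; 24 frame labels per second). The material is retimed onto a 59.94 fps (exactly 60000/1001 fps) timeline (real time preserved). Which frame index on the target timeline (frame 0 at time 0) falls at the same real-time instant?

Source frame index: (0×3600 + 29×60 + 8) × 24 + 10 = 41962.
Real time: 41962 / (24000/1001) = 21001981/12000 s.
Target frame: (21001981/12000) × (60000/1001) = 104905.

frame 104905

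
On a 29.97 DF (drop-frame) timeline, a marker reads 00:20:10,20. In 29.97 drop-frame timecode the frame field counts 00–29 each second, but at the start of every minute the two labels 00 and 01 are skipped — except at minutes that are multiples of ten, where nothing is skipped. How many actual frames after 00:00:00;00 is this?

36284

Complete 10-minute blocks: 2, each 17982 frames → 35964.
Remaining 0 whole minutes in the current block: 0 frames.
Within the current minute: 10 × 30 + 20 = 320. Total = 35964 + 0 + 320 = 36284.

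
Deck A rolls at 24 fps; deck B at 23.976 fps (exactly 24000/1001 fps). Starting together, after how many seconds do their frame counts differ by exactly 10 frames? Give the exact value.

5005/12 seconds

The gap grows by |24000/1001 − 24| = 24/1001 frames per second.
Time for a 10-frame gap: 10 ÷ (24/1001) = 5005/12 s.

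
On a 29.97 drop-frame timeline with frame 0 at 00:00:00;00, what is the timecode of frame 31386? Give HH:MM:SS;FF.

00:17:27;08

Each 10-minute DF block holds 10 × 60 × 30 − 9 × 2 = 17982 frames. 31386 ÷ 17982 → 1 full block, remainder 13404.
Within the partial block the first minute is 1800 frames and each further minute 1798, so 7 further minute boundaries passed. Total skipped labels = 18 × 1 + 2 × 7 = 32.
Non-drop label index = 31386 + 32 = 31418; at 30 labels/s that is 00:17:27:08, i.e. DF 00:17:27;08.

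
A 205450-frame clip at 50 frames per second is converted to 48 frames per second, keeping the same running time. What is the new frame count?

197232 frames

Target frames = source frames × (target rate / source rate) = 205450 × (48)/(50) = 205450 × 24/25 = 197232.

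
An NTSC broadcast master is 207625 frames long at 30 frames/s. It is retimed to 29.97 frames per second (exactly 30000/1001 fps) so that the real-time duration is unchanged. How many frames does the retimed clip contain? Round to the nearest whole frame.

Frames at target rate = 207625 × (30000/1001) / (30) = 18875000/91 ≈ 207417.582.
Nearest whole frame: 207418.

207418 frames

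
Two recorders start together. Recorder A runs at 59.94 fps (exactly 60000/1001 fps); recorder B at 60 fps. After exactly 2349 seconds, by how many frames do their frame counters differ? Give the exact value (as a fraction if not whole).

A emits 60000/1001 × 2349 = 140940000/1001 frames; B emits 60 × 2349 = 140940.
Difference = 140940/1001 frames (≈ 140.7992); B is ahead of A.

140940/1001 frames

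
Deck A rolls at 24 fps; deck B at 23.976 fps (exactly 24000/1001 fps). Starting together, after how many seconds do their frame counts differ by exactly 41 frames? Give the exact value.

The gap grows by |24000/1001 − 24| = 24/1001 frames per second.
Time for a 41-frame gap: 41 ÷ (24/1001) = 41041/24 s.

41041/24 seconds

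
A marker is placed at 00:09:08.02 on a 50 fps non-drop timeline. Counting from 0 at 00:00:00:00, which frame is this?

Total seconds to the label: (0 × 3600 + 9 × 60 + 8) = 548.
Frame index = 548 × 50 + 2 = 27402.

frame 27402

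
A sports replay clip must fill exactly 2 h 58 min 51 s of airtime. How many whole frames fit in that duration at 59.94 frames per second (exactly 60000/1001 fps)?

2 h 58 min 51 s = 10731 s.
Frames = 10731 × 60000/1001 = 91980000/143 ≈ 643216.7832.
Complete frames: 643216.

643216 frames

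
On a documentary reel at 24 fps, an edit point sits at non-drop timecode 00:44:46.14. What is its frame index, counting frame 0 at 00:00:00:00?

Total seconds to the label: (0 × 3600 + 44 × 60 + 46) = 2686.
Frame index = 2686 × 24 + 14 = 64478.

frame 64478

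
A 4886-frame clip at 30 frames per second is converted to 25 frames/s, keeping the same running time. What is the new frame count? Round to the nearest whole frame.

Frames at target rate = 4886 × (25) / (30) = 12215/3 ≈ 4071.667.
Nearest whole frame: 4072.

4072 frames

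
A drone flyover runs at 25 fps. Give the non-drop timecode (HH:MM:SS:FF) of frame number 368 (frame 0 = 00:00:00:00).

00:00:14:18

368 ÷ 25 = 14 full seconds, remainder 18 frames.
14 s = 0 h 0 min 14 s.
Timecode: 00:00:14:18.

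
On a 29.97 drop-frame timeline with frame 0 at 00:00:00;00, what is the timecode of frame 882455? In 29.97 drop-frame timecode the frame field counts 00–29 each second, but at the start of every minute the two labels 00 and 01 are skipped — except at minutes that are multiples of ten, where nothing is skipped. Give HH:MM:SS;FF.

Ten DF minutes hold 17982 frames, so frame 882455 lies in block 49 (frames 881118–899099) with 1337 frames into that block.
The block's first minute is 1800 frames and the rest 1798 each; 1337 frames reaches minute 0, so 49 × 18 + 0 × 2 = 882 labels have been skipped so far.
Adding those back, label number 882455 + 882 = 883337 at 30 labels/s is 29444 s + 17 f = 8 h 10 min 44 s frame 17, i.e. 08:10:44;17.

08:10:44;17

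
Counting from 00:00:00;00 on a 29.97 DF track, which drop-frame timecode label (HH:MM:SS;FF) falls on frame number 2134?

Each 10-minute DF block holds 10 × 60 × 30 − 9 × 2 = 17982 frames. 2134 ÷ 17982 → 0 full blocks, remainder 2134.
Within the partial block the first minute is 1800 frames and each further minute 1798, so 1 further minute boundary passed. Total skipped labels = 18 × 0 + 2 × 1 = 2.
Non-drop label index = 2134 + 2 = 2136; at 30 labels/s that is 00:01:11:06, i.e. DF 00:01:11;06.

00:01:11;06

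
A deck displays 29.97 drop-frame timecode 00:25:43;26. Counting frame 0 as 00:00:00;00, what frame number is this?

As if non-drop at 30 labels/s: (0 × 3600 + 25 × 60 + 43) × 30 + 26 = 46316.
Minute boundaries passed: 25; those not divisible by 10: 25 − 2 = 23; dropped labels = 2 × 23 = 46.
Actual frame index = 46316 − 46 = 46270.

46270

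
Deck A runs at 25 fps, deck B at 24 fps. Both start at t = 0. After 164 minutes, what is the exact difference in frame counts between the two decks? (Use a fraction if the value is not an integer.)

9840 frames

164 min = 9840 s.
A emits 25 × 9840 = 246000 frames; B emits 24 × 9840 = 236160.
Difference = 9840 frames; B is behind A.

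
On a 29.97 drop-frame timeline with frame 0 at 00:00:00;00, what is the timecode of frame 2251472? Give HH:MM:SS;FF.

20:52:04;06

Ten DF minutes hold 17982 frames, so frame 2251472 lies in block 125 (frames 2247750–2265731) with 3722 frames into that block.
The block's first minute is 1800 frames and the rest 1798 each; 3722 frames reaches minute 2, so 125 × 18 + 2 × 2 = 2254 labels have been skipped so far.
Adding those back, label number 2251472 + 2254 = 2253726 at 30 labels/s is 75124 s + 6 f = 20 h 52 min 4 s frame 6, i.e. 20:52:04;06.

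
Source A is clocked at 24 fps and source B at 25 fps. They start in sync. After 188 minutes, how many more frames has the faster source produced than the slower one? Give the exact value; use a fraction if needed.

188 min = 11280 s.
A emits 24 × 11280 = 270720 frames; B emits 25 × 11280 = 282000.
Difference = 11280 frames; B is ahead of A.

11280 frames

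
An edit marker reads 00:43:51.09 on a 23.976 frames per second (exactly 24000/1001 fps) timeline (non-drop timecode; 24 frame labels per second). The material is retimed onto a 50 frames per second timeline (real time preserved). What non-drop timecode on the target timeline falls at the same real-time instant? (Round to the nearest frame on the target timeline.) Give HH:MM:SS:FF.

Source frame index: (0×3600 + 43×60 + 51) × 24 + 9 = 63153.
Real time: 63153 / (24000/1001) = 21072051/8000 s.
Target frame: (21072051/8000) × (50) = 21072051/160 ≈ 131700.319 → 131700.
At 50 labels/s: frame 131700 → 00:43:54:00.

00:43:54:00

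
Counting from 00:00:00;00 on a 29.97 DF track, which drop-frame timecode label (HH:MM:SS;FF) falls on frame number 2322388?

21:31:30;12

Each 10-minute DF block holds 10 × 60 × 30 − 9 × 2 = 17982 frames. 2322388 ÷ 17982 → 129 full blocks, remainder 2710.
Within the partial block the first minute is 1800 frames and each further minute 1798, so 1 further minute boundary passed. Total skipped labels = 18 × 129 + 2 × 1 = 2324.
Non-drop label index = 2322388 + 2324 = 2324712; at 30 labels/s that is 21:31:30:12, i.e. DF 21:31:30;12.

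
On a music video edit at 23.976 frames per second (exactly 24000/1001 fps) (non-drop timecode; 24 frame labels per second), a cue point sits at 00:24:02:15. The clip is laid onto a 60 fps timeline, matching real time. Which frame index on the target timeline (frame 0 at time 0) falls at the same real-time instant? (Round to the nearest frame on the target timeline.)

frame 86644

Source frame index: (0×3600 + 24×60 + 2) × 24 + 15 = 34623.
Real time: 34623 / (24000/1001) = 11552541/8000 s.
Target frame: (11552541/8000) × (60) = 34657623/400 ≈ 86644.057 → 86644.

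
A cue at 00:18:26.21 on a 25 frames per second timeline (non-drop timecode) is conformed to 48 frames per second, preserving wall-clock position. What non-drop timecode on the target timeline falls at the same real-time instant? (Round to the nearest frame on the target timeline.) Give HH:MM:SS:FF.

00:18:26:40

Source frame index: (0×3600 + 18×60 + 26) × 25 + 21 = 27671.
Real time: 27671 / (25) = 27671/25 s.
Target frame: (27671/25) × (48) = 1328208/25 ≈ 53128.320 → 53128.
At 48 labels/s: frame 53128 → 00:18:26:40.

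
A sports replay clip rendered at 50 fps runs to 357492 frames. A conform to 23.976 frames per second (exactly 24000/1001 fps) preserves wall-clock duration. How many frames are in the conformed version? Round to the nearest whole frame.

171425 frames

Frames at target rate = 357492 × (24000/1001) / (50) = 171596160/1001 ≈ 171424.735.
Nearest whole frame: 171425.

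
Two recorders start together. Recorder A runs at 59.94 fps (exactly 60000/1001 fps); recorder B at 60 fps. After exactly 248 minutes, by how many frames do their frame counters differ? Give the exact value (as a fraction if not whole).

248 min = 14880 s.
A emits 60000/1001 × 14880 = 892800000/1001 frames; B emits 60 × 14880 = 892800.
Difference = 892800/1001 frames (≈ 891.9081); B is ahead of A.

892800/1001 frames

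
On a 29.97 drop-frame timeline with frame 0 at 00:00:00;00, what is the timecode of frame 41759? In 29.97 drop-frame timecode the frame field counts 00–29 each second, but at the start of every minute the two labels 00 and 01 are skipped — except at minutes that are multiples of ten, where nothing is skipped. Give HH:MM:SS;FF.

Ten DF minutes hold 17982 frames, so frame 41759 lies in block 2 (frames 35964–53945) with 5795 frames into that block.
The block's first minute is 1800 frames and the rest 1798 each; 5795 frames reaches minute 3, so 2 × 18 + 3 × 2 = 42 labels have been skipped so far.
Adding those back, label number 41759 + 42 = 41801 at 30 labels/s is 1393 s + 11 f = 0 h 23 min 13 s frame 11, i.e. 00:23:13;11.

00:23:13;11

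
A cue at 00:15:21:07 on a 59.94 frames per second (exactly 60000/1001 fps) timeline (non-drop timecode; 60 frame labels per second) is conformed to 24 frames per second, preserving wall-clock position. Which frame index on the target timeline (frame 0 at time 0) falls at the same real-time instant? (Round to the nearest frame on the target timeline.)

Source frame index: (0×3600 + 15×60 + 21) × 60 + 7 = 55267.
Real time: 55267 / (60000/1001) = 55322267/60000 s.
Target frame: (55322267/60000) × (24) = 55322267/2500 ≈ 22128.907 → 22129.

frame 22129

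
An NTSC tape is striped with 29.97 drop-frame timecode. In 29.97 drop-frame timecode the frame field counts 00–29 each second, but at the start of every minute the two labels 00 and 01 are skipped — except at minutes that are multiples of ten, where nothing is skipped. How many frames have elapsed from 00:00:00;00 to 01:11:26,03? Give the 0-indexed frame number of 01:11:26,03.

128455

Complete 10-minute blocks: 7, each 17982 frames → 125874.
Remaining 1 whole minute in the current block: 1800 + 0 × 1798 = 1800 frames.
Within the current minute: 26 × 30 + 3 − 2 = 781 (labels ;00/;01 skipped at this minute). Total = 125874 + 1800 + 781 = 128455.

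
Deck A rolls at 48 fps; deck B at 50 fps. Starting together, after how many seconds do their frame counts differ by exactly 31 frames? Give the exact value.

The gap grows by |50 − 48| = 2 frames per second.
Time for a 31-frame gap: 31 ÷ (2) = 15.5 s.

15.5 seconds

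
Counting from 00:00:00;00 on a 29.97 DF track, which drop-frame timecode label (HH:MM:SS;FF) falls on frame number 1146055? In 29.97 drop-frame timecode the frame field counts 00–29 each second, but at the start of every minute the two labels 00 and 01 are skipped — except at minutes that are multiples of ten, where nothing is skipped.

10:37:20;03

Each 10-minute DF block holds 10 × 60 × 30 − 9 × 2 = 17982 frames. 1146055 ÷ 17982 → 63 full blocks, remainder 13189.
Within the partial block the first minute is 1800 frames and each further minute 1798, so 7 further minute boundaries passed. Total skipped labels = 18 × 63 + 2 × 7 = 1148.
Non-drop label index = 1146055 + 1148 = 1147203; at 30 labels/s that is 10:37:20:03, i.e. DF 10:37:20;03.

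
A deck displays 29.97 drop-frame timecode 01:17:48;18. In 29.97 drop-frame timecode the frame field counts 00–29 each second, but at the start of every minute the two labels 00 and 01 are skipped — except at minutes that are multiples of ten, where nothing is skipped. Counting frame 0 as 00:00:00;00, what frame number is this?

As if non-drop at 30 labels/s: (1 × 3600 + 17 × 60 + 48) × 30 + 18 = 140058.
Minute boundaries passed: 77; those not divisible by 10: 77 − 7 = 70; dropped labels = 2 × 70 = 140.
Actual frame index = 140058 − 140 = 139918.

139918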